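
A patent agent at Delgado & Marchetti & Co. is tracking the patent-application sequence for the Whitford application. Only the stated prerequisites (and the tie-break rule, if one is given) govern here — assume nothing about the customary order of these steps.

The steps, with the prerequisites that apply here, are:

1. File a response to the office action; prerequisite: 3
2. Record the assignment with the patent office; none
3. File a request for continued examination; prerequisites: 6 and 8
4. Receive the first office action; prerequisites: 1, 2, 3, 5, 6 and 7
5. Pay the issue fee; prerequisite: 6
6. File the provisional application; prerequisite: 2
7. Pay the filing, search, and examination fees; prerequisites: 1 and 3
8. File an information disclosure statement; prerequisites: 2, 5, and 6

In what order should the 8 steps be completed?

2 → 6 → 5 → 8 → 3 → 1 → 7 → 4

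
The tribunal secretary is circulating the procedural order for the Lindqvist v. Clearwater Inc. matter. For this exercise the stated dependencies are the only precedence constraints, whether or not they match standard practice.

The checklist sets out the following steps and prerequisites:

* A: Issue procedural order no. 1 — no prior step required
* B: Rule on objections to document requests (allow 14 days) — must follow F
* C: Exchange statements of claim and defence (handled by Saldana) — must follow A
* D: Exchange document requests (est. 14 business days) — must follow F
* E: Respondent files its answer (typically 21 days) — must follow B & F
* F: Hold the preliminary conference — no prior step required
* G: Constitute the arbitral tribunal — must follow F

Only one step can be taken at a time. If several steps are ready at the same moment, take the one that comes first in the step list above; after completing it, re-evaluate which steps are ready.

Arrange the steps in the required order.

A, C, F, B, D, E, G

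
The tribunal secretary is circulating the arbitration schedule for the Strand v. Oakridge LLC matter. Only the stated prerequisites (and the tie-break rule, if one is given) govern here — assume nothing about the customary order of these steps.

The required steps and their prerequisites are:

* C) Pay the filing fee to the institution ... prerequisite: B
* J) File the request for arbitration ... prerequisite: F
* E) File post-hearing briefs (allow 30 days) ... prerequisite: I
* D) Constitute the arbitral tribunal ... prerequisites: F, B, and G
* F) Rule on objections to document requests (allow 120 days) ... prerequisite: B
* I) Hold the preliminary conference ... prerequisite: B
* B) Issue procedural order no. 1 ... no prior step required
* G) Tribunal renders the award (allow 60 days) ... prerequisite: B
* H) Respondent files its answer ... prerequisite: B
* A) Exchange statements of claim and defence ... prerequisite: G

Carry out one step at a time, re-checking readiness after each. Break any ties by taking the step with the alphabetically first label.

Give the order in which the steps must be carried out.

B has no prerequisites → B first.
C, F, G, H and I are all available; C has the earlier label → C.
Ready: F, G, H and I. F has the earlier label → F.
J now also ready, so the ready set is {G, H, I, J}; G has the earlier label → G.
A and D now also ready, so the ready set is {A, D, H, I, J}; A has the earlier label → A.
Now D, H, I and J have their prerequisites met. D has the earlier label, so D next.
Now H, I and J have their prerequisites met. H has the earlier label, so H next.
I and J are both available; I has the earlier label → I.
E now also ready, so the ready set is {E, J}; E has the earlier label → E.
J is the only step now ready → J.

B, C, F, G, A, D, H, I, E, J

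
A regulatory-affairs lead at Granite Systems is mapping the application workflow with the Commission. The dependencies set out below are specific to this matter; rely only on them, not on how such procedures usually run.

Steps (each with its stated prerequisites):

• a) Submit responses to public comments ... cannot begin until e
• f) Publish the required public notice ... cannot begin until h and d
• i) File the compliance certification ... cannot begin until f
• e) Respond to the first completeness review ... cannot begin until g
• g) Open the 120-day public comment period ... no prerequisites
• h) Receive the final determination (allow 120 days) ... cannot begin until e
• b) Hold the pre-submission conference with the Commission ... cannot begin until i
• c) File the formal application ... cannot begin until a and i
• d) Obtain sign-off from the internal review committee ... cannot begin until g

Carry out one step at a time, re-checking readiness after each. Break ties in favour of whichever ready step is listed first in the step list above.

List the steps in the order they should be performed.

Only g has no prerequisites, so it is first.
Now e and d have their prerequisites met. e is listed earlier, so e next.
a, h and d are all available; a is listed earlier → a.
h and d are both available; h is listed earlier → h.
d needed g, now all done → d.
f needed h and d, now all done → f.
i needed f, now all done → i.
Now b and c have their prerequisites met. b is listed earlier, so b next.
Next only c has its prerequisites met → c.

g → e → a → h → d → f → i → b → c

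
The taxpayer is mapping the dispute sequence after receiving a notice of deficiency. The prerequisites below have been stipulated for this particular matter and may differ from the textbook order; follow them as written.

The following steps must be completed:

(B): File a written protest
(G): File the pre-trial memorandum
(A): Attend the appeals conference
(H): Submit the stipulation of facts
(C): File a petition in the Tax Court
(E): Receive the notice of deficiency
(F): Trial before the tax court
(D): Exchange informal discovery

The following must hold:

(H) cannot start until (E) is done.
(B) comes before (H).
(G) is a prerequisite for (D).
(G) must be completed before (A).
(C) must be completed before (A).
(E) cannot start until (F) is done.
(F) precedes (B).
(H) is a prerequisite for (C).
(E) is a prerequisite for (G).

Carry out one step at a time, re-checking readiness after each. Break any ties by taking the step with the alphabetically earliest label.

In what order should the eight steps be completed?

(F), (B), (E), (G), (D), (H), (C), (A)

Only (F) has no prerequisites, so it is first.
Now (B) and (E) have their prerequisites met. (B) has the earlier label, so (B) next.
(E) needed (F), now all done → (E).
Ready: (G) and (H). (G) has the earlier label → (G).
(D) and (H) are both available; (D) has the earlier label → (D).
Next only (H) has its prerequisites met → (H).
(C) is the only step now ready → (C).
(A) needed (C) and (G), now all done → (A).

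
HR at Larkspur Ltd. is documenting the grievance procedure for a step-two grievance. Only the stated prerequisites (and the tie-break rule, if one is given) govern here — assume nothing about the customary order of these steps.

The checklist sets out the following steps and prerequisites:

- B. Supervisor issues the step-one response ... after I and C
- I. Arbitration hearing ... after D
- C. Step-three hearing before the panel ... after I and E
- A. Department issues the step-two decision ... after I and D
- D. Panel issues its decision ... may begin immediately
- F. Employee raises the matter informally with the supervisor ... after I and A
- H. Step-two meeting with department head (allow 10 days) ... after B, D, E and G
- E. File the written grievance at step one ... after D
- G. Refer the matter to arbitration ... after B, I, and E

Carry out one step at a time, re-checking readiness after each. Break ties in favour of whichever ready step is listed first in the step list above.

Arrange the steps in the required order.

D has no prerequisites → D first.
Now I and E have their prerequisites met. I is listed earlier, so I next.
A and E are both available; A is listed earlier → A.
F now also ready, so the ready set is {F, E}; F is listed earlier → F.
Next only E has its prerequisites met → E.
C needed I and E, now all done → C.
B needed I and C, now all done → B.
G is the only step now ready → G.
H is the only step now ready → H.

D, I, A, F, E, C, B, G, H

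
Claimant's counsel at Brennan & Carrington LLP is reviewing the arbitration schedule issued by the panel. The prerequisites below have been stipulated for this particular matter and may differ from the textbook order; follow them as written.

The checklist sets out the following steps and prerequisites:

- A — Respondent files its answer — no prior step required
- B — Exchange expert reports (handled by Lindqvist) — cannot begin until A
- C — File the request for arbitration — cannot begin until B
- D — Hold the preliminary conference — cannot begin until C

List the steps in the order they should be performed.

A has no prerequisites → A first.
That leaves B as the only ready step → B.
Next only C has its prerequisites met → C.
Next only D has its prerequisites met → D.

A B C D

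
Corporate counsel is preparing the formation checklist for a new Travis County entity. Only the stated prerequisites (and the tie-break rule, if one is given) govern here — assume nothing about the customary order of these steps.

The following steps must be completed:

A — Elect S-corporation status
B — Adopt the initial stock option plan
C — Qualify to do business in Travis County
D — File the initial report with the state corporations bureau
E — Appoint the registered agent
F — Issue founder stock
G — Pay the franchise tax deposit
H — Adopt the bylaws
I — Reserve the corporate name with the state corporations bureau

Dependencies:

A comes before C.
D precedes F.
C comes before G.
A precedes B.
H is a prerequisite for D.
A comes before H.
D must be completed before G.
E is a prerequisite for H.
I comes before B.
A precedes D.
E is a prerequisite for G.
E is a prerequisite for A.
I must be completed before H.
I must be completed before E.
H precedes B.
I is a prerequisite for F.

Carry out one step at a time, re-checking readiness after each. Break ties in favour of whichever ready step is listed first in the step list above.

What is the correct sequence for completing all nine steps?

I E A C H B D F G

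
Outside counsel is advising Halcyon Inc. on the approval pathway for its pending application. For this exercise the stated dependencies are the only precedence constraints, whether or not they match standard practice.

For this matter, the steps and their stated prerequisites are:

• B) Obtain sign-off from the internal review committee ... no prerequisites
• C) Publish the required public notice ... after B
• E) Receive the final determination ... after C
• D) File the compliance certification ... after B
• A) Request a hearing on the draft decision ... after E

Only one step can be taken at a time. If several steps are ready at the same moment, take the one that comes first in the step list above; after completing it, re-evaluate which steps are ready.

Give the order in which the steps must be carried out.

B is the only step with nothing outstanding, so it goes first.
Ready: C and D. C is listed earlier → C.
E now also ready, so the ready set is {E, D}; E is listed earlier → E.
Ready: D and A. D is listed earlier → D.
A is the only step now ready → A.

B, C, E, D, A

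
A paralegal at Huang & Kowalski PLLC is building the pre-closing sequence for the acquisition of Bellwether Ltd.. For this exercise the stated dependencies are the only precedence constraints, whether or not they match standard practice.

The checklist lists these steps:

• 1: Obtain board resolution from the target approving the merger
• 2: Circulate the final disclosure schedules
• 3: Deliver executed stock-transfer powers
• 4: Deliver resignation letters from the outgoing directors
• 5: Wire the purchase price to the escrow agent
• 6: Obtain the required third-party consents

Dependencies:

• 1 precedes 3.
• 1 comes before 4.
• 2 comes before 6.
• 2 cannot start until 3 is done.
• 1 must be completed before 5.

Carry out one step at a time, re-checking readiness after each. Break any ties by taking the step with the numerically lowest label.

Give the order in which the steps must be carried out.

1 3 2 4 5 6

1 is the only step with nothing outstanding, so it goes first.
Now 3, 4 and 5 have their prerequisites met. 3 has the earlier label, so 3 next.
2, 4 and 5 are all available; 2 has the earlier label → 2.
4, 5 and 6 are all available; 4 has the earlier label → 4.
5 and 6 are both available; 5 has the earlier label → 5.
6 needed 2, now all done → 6.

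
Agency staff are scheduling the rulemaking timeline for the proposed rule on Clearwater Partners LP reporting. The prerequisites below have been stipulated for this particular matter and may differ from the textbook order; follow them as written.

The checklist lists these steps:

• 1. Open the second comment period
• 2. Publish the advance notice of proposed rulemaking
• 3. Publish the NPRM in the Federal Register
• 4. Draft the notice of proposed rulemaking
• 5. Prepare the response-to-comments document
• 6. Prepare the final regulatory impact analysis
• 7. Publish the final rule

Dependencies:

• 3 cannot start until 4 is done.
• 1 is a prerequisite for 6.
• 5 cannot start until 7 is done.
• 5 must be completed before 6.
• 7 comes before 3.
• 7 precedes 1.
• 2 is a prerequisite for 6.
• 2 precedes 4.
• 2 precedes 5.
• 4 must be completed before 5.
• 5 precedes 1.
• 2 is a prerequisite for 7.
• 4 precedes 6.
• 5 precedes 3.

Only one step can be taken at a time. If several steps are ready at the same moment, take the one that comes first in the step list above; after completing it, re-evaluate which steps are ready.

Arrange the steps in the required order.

Only 2 has no prerequisites, so it is first.
Now 4 and 7 have their prerequisites met. 4 is listed earlier, so 4 next.
Next only 7 has its prerequisites met → 7.
5 needed 2, 4 and 7, now all done → 5.
1 and 3 are both available; 1 is listed earlier → 1.
Ready: 3 and 6. 3 is listed earlier → 3.
6 needed 1, 2, 4 and 5, now all done → 6.

2, 4, 7, 5, 1, 3, 6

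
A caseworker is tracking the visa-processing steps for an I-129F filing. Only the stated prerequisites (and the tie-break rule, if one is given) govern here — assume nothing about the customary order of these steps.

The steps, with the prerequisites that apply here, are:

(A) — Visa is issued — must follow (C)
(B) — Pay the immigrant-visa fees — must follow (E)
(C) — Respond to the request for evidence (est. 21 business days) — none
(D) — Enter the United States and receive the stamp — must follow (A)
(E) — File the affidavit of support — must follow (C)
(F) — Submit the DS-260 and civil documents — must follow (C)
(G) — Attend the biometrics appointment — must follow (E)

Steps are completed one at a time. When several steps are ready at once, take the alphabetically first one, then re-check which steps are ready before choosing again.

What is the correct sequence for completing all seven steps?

(C), (A), (D), (E), (B), (F), (G)

(C) has no prerequisites → (C) first.
Ready: (A), (E) and (F). (A) has the earlier label → (A).
Ready: (D), (E) and (F). (D) has the earlier label → (D).
Ready: (E) and (F). (E) has the earlier label → (E).
(B), (F) and (G) are all available; (B) has the earlier label → (B).
Ready: (F) and (G). (F) has the earlier label → (F).
That leaves (G) as the only ready step → (G).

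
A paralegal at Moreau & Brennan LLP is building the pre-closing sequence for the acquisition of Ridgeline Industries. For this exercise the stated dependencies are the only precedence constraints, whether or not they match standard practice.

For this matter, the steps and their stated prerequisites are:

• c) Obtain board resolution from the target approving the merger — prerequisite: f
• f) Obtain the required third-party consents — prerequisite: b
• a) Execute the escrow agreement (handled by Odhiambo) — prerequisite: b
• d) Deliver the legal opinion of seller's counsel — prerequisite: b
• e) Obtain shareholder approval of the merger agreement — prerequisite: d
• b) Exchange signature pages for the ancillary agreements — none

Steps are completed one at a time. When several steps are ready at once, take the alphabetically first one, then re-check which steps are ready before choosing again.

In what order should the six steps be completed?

b, a, d, e, f, c

b has no prerequisites → b first.
Now a, d and f have their prerequisites met. a has the earlier label, so a next.
Ready: d and f. d has the earlier label → d.
Ready: e and f. e has the earlier label → e.
f needed b, now all done → f.
c needed f, now all done → c.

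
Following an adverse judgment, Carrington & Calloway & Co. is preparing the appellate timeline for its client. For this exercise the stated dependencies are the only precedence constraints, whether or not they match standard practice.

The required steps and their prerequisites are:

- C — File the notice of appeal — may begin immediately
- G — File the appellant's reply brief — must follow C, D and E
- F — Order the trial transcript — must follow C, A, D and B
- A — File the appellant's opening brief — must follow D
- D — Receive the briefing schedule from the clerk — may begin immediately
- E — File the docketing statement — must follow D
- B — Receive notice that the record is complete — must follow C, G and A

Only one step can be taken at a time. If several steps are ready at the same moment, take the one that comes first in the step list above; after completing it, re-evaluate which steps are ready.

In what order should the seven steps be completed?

C, D, A, E, G, B, F

C and D have no prerequisites; C is listed earlier, so C is first.
Next only D has its prerequisites met → D.
Now A and E have their prerequisites met. A is listed earlier, so A next.
That leaves E as the only ready step → E.
That leaves G as the only ready step → G.
That leaves B as the only ready step → B.
F needed C, A, D and B, now all done → F.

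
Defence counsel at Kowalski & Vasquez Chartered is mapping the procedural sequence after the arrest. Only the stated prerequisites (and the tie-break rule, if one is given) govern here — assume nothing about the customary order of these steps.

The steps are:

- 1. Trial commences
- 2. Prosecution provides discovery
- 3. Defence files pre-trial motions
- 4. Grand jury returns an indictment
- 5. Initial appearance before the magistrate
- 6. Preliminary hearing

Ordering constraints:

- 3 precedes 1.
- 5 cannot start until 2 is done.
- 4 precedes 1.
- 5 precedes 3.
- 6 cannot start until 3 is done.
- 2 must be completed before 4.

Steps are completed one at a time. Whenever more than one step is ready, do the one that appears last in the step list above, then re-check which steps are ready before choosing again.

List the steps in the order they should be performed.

Only 2 has no prerequisites, so it is first.
Now 5 and 4 have their prerequisites met. 5 is listed later, so 5 next.
Ready: 4 and 3. 4 is listed later → 4.
3 needed 5, now all done → 3.
6 and 1 are both available; 6 is listed later → 6.
1 needed 4 and 3, now all done → 1.

2, 5, 4, 3, 6, 1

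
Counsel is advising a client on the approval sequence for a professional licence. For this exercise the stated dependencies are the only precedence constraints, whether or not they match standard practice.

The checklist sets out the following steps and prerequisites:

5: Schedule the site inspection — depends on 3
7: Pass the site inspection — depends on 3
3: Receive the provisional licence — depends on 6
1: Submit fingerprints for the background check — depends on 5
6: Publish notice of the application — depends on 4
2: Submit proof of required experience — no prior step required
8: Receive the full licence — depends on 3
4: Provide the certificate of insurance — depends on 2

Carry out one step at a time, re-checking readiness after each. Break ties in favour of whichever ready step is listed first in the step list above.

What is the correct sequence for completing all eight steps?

2 4 6 3 5 7 1 8

Only 2 has no prerequisites, so it is first.
4 needed 2, now all done → 4.
6 needed 4, now all done → 6.
3 needed 6, now all done → 3.
Now 5, 7 and 8 have their prerequisites met. 5 is listed earlier, so 5 next.
1 now also ready, so the ready set is {7, 1, 8}; 7 is listed earlier → 7.
Ready: 1 and 8. 1 is listed earlier → 1.
8 is the only step now ready → 8.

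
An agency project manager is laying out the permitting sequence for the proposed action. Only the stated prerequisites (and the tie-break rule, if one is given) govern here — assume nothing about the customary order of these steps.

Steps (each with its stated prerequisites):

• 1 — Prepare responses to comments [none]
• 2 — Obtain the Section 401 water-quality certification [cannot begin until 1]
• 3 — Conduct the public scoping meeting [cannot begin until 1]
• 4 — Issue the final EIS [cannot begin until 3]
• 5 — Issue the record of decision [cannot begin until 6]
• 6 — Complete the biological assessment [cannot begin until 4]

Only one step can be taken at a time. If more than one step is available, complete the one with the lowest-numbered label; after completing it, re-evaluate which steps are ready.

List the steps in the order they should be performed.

1 2 3 4 6 5

Only 1 has no prerequisites, so it is first.
2 and 3 are both available; 2 has the earlier label → 2.
3 needed 1, now all done → 3.
4 is the only step now ready → 4.
6 needed 4, now all done → 6.
5 is the only step now ready → 5.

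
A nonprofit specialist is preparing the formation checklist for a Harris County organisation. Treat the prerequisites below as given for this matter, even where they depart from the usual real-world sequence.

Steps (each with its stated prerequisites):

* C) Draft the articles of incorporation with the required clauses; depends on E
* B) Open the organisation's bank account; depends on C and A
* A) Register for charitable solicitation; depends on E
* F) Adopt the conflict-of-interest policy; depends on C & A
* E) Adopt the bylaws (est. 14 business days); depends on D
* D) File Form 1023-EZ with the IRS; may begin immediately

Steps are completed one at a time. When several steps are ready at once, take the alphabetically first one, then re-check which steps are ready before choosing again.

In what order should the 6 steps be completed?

D, E, A, C, B, F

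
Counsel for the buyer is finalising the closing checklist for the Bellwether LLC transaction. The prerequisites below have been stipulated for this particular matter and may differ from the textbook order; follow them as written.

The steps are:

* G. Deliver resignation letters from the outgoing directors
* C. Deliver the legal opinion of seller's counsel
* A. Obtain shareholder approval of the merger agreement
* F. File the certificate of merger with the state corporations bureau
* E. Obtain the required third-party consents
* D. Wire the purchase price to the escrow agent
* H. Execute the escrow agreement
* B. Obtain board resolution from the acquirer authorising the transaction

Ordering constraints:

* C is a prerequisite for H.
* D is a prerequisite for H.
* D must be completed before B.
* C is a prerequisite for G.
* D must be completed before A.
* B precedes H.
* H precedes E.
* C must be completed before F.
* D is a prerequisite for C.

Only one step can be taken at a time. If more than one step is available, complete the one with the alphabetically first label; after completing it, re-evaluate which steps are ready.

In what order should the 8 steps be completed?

D, A, B, C, F, G, H, E

D has no prerequisites → D first.
Now A, B and C have their prerequisites met. A has the earlier label, so A next.
B and C are both available; B has the earlier label → B.
C needed D, now all done → C.
Now F, G and H have their prerequisites met. F has the earlier label, so F next.
Ready: G and H. G has the earlier label → G.
H needed B, C and D, now all done → H.
E is the only step now ready → E.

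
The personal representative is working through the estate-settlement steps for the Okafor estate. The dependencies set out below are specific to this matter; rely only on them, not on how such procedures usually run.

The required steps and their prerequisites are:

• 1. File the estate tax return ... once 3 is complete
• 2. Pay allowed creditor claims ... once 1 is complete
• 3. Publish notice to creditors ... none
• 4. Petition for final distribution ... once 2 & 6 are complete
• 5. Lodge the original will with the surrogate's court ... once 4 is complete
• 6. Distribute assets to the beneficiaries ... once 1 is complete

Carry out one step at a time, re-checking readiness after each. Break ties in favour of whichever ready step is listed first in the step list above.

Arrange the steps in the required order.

3 1 2 6 4 5

3 has no prerequisites → 3 first.
1 needed 3, now all done → 1.
Now 2 and 6 have their prerequisites met. 2 is listed earlier, so 2 next.
Next only 6 has its prerequisites met → 6.
4 needed 2 and 6, now all done → 4.
That leaves 5 as the only ready step → 5.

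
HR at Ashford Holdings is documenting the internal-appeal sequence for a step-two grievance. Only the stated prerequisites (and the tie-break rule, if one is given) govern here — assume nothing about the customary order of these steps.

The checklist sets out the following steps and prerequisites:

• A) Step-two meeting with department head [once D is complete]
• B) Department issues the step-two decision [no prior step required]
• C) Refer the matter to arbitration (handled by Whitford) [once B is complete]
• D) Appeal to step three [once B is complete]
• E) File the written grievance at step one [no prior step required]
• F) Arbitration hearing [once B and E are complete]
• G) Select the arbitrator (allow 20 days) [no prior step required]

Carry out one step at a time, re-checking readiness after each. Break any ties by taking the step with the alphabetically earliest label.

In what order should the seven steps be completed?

B C D A E F G

Nothing is required for B, E and G. B has the earlier label → B first.
C and D now also ready, so the ready set is {C, D, E, G}; C has the earlier label → C.
Ready: D, E and G. D has the earlier label → D.
A now also ready, so the ready set is {A, E, G}; A has the earlier label → A.
Now E and G have their prerequisites met. E has the earlier label, so E next.
F and G are both available; F has the earlier label → F.
Next only G has its prerequisites met → G.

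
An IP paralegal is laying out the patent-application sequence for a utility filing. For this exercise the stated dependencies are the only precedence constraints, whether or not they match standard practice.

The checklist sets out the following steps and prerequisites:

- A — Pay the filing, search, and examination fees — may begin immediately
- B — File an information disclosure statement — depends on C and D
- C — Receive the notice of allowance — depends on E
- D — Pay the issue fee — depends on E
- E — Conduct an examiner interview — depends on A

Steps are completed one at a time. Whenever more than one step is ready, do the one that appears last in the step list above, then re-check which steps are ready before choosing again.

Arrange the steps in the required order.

A, E, D, C, B

A has no prerequisites → A first.
E is the only step now ready → E.
Ready: D and C. D is listed later → D.
C is the only step now ready → C.
B needed D and C, now all done → B.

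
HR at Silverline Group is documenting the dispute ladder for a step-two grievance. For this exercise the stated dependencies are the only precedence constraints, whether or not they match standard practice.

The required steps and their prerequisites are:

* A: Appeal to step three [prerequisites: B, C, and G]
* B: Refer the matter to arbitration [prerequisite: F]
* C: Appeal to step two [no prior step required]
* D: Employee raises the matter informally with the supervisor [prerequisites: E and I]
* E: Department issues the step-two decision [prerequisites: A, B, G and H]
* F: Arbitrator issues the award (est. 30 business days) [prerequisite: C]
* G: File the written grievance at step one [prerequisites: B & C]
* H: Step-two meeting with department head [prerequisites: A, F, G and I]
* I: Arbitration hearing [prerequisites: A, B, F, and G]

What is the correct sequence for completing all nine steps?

C, F, B, G, A, I, H, E, D

C has no prerequisites → C first.
F is the only step now ready → F.
That leaves B as the only ready step → B.
That leaves G as the only ready step → G.
A is the only step now ready → A.
I is the only step now ready → I.
H needed A, F, G and I, now all done → H.
E needed A, B, G and H, now all done → E.
That leaves D as the only ready step → D.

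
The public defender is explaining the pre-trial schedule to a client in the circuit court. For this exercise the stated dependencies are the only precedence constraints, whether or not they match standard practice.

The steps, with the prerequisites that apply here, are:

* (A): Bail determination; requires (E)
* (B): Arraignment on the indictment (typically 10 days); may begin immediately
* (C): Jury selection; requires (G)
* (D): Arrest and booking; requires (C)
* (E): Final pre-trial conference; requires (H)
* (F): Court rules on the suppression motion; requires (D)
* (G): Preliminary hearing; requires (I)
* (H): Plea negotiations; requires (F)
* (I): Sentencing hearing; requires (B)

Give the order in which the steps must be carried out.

(B) is the only step with nothing outstanding, so it goes first.
Next only (I) has its prerequisites met → (I).
(G) needed (I), now all done → (G).
That leaves (C) as the only ready step → (C).
(D) is the only step now ready → (D).
That leaves (F) as the only ready step → (F).
Next only (H) has its prerequisites met → (H).
That leaves (E) as the only ready step → (E).
(A) needed (E), now all done → (A).

(B), (I), (G), (C), (D), (F), (H), (E), (A)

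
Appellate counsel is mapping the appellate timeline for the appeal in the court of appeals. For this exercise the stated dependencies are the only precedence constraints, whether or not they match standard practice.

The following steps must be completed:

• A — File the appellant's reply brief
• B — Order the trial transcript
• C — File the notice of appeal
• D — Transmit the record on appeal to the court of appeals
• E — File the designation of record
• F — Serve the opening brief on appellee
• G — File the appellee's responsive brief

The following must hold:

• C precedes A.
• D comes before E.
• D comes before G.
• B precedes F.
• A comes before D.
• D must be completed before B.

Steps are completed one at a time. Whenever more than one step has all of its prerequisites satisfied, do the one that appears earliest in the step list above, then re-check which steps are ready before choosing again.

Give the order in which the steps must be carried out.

Only C has no prerequisites, so it is first.
That leaves A as the only ready step → A.
D needed A, now all done → D.
Ready: B, E and G. B is listed earlier → B.
F now also ready, so the ready set is {E, F, G}; E is listed earlier → E.
F and G are both available; F is listed earlier → F.
G needed D, now all done → G.

C, A, D, B, E, F, G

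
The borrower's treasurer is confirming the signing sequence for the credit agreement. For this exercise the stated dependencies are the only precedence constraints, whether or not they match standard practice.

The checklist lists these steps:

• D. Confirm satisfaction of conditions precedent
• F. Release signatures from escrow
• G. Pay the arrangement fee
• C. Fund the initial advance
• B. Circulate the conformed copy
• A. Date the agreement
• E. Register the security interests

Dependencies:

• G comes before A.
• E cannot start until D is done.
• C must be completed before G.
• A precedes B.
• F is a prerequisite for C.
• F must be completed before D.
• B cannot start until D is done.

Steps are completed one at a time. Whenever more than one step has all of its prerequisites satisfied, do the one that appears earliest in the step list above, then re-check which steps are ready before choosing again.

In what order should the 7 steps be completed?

F is the only step with nothing outstanding, so it goes first.
D and C are both available; D is listed earlier → D.
Now C and E have their prerequisites met. C is listed earlier, so C next.
G now also ready, so the ready set is {G, E}; G is listed earlier → G.
Now A and E have their prerequisites met. A is listed earlier, so A next.
B now also ready, so the ready set is {B, E}; B is listed earlier → B.
E needed D, now all done → E.

F, D, C, G, A, B, E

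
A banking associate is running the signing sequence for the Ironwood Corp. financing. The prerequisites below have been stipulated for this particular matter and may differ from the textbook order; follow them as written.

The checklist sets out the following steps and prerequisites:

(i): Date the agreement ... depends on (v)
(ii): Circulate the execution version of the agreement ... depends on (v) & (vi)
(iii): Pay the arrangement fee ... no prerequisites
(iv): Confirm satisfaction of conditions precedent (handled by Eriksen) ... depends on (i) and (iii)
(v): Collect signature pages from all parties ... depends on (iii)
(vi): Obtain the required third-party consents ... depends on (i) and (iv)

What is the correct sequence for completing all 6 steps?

(iii) is the only step with nothing outstanding, so it goes first.
(v) needed (iii), now all done → (v).
Next only (i) has its prerequisites met → (i).
(iv) needed (i) and (iii), now all done → (iv).
(vi) needed (i) and (iv), now all done → (vi).
(ii) needed (v) and (vi), now all done → (ii).

(iii) (v) (i) (iv) (vi) (ii)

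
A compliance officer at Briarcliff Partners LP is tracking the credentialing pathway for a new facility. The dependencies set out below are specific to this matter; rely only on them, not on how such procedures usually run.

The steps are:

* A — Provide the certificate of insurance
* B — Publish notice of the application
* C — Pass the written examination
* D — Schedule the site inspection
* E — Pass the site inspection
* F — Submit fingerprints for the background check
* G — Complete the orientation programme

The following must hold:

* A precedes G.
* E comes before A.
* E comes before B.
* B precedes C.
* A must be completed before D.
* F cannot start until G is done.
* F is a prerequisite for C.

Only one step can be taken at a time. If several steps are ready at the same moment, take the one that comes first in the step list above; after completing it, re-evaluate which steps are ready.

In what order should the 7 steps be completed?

Only E has no prerequisites, so it is first.
Ready: A and B. A is listed earlier → A.
B, D and G are all available; B is listed earlier → B.
D and G are both available; D is listed earlier → D.
That leaves G as the only ready step → G.
F is the only step now ready → F.
That leaves C as the only ready step → C.

E, A, B, D, G, F, C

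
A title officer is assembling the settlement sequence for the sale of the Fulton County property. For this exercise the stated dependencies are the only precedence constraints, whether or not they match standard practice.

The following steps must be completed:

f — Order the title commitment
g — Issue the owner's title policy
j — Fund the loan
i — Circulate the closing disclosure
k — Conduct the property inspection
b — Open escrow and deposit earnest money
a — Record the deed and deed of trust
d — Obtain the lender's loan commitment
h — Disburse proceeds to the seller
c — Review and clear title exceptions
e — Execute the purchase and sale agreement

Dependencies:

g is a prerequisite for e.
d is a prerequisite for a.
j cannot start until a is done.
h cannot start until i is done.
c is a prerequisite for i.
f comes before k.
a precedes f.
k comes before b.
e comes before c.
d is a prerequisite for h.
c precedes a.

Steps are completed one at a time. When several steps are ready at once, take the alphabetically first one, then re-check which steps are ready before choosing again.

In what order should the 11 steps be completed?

d, g, e, c, a, f, i, h, j, k, b

d and g have no prerequisites; d has the earlier label, so d is first.
Next only g has its prerequisites met → g.
That leaves e as the only ready step → e.
c is the only step now ready → c.
Ready: a and i. a has the earlier label → a.
f and j now also ready, so the ready set is {f, i, j}; f has the earlier label → f.
k now also ready, so the ready set is {i, j, k}; i has the earlier label → i.
h, j and k are all available; h has the earlier label → h.
Ready: j and k. j has the earlier label → j.
Next only k has its prerequisites met → k.
b needed k, now all done → b.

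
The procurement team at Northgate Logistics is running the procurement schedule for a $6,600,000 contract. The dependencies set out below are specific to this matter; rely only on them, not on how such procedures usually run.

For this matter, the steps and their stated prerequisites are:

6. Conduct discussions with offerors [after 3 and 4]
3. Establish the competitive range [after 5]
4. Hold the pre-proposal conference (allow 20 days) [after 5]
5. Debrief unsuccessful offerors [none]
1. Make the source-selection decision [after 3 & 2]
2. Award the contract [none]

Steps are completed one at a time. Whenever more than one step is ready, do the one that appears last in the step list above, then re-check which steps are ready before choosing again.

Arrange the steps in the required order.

Nothing is required for 2 and 5. 2 is listed later → 2 first.
That leaves 5 as the only ready step → 5.
Ready: 4 and 3. 4 is listed later → 4.
Next only 3 has its prerequisites met → 3.
Now 1 and 6 have their prerequisites met. 1 is listed later, so 1 next.
That leaves 6 as the only ready step → 6.

2 → 5 → 4 → 3 → 1 → 6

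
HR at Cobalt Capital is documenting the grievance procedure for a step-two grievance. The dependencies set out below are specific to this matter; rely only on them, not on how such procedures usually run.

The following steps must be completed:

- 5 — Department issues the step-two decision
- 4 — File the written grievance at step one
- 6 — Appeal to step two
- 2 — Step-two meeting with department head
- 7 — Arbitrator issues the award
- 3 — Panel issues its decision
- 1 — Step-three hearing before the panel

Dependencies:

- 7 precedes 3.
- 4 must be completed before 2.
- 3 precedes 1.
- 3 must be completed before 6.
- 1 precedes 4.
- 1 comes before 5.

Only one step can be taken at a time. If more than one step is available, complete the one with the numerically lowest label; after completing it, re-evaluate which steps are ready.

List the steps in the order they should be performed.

7 → 3 → 1 → 4 → 2 → 5 → 6

7 has no prerequisites → 7 first.
3 is the only step now ready → 3.
Now 1 and 6 have their prerequisites met. 1 has the earlier label, so 1 next.
4 and 5 now also ready, so the ready set is {4, 5, 6}; 4 has the earlier label → 4.
Now 2, 5 and 6 have their prerequisites met. 2 has the earlier label, so 2 next.
Ready: 5 and 6. 5 has the earlier label → 5.
Next only 6 has its prerequisites met → 6.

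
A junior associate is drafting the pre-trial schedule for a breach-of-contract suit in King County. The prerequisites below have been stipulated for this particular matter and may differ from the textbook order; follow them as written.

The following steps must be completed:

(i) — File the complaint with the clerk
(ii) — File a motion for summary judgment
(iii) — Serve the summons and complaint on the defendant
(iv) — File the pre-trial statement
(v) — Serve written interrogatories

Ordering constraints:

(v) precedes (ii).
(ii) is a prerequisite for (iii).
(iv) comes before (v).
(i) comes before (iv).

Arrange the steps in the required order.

(i) has no prerequisites → (i) first.
(iv) needed (i), now all done → (iv).
That leaves (v) as the only ready step → (v).
That leaves (ii) as the only ready step → (ii).
(iii) is the only step now ready → (iii).

(i) (iv) (v) (ii) (iii)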